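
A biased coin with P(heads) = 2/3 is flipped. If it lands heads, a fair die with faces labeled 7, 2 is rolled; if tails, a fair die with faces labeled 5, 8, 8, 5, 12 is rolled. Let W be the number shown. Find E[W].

E[W | heads] = (7+2)/2 = 9/2.
E[W | tails] = (5+8+8+5+12)/5 = 38/5.
By the law of total expectation,
E[W] = (2/3)·(9/2) + (1/3)·(38/5) = 83/15.

83/15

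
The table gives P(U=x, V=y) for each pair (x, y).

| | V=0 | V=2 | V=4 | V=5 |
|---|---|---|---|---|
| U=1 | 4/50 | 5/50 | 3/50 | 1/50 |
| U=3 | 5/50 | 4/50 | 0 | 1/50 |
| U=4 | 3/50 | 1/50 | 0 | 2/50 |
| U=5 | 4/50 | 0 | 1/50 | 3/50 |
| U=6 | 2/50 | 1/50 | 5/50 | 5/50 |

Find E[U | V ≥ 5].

19/4

P(V ≥ 5) = 6/25.
Σ U·P over the event = 1·(1/50) + 3·(1/50) + 4·(2/50) + 5·(3/50) + 6·(5/50) = 57/50.
E[U | V ≥ 5] = (57/50) / (6/25) = 19/4.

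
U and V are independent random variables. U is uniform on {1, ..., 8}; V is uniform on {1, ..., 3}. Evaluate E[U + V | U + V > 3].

P(U + V > 3) = 7/8.
Summing (U+V)·P(x,y) over outcomes with U + V > 3 gives 37/6.
E[U + V | U + V > 3] = (37/6) / (7/8) = 148/21.

148/21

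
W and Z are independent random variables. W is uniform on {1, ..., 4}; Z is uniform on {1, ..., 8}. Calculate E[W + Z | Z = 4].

13/2

P(Z = 4) = 1/8.
Summing (W+Z)·P(x,y) over outcomes with Z = 4 gives 13/16.
E[W + Z | Z = 4] = (13/16) / (1/8) = 13/2.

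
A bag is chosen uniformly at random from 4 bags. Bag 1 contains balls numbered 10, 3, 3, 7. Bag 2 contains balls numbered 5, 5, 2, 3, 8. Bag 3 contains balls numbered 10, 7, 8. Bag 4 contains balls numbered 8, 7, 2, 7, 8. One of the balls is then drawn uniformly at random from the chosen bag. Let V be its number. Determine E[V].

E[V | bag 1] = (10+3+3+7)/4 = 23/4.
E[V | bag 2] = (5+5+2+3+8)/5 = 23/5.
E[V | bag 3] = (10+7+8)/3 = 25/3.
E[V | bag 4] = (8+7+2+7+8)/5 = 32/5.
By the law of total expectation,
E[V] = (1/4)·(23/4) + (1/4)·(23/5) + (1/4)·(25/3) + (1/4)·(32/5) = 301/48.

301/48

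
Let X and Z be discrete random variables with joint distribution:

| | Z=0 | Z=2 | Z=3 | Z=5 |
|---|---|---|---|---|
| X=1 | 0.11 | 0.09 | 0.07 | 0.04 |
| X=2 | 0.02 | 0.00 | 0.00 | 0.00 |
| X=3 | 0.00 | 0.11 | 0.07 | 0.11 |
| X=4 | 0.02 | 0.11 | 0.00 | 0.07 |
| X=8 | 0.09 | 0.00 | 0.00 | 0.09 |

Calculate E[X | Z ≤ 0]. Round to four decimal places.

P(Z ≤ 0) = 0.24.
Σ X·P over the event = 1·(0.11) + 2·(0.02) + 4·(0.02) + 8·(0.09) = 0.95.
E[X | Z ≤ 0] = (0.95) / (0.24) = 3.9583.

3.9583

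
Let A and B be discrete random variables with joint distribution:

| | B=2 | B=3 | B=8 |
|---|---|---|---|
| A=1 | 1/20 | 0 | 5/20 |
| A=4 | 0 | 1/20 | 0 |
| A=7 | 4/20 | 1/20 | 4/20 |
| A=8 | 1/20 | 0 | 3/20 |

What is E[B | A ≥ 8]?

13/2

P(A ≥ 8) = 1/5.
Σ B·P over the event = 2·(1/20) + 8·(3/20) = 13/10.
E[B | A ≥ 8] = (13/10) / (1/5) = 13/2.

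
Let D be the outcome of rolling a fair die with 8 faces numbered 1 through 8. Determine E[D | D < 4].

Given D < 4, D is equally likely to be any of {1, 2, 3}.
E[D | D < 4] = (1 + 2 + 3) / 3 = 2.

2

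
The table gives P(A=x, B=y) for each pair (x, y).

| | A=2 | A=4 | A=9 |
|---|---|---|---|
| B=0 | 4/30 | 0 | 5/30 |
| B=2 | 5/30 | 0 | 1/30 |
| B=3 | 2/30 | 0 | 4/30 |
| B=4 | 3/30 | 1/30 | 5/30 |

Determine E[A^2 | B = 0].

P(B = 0) = 3/10.
Σ A^2·P over the event = 4·(4/30) + 81·(5/30) = 421/30.
E[A^2 | B = 0] = (421/30) / (3/10) = 421/9.

421/9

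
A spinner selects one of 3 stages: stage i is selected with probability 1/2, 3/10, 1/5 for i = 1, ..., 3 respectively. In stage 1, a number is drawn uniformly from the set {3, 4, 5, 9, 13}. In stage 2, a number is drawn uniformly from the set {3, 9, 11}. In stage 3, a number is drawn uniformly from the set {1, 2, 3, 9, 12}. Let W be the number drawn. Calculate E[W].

E[W | stage 1] = (3+4+5+9+13)/5 = 34/5.
E[W | stage 2] = (3+9+11)/3 = 23/3.
E[W | stage 3] = (1+2+3+9+12)/5 = 27/5.
By the law of total expectation,
E[W] = (1/2)·(34/5) + (3/10)·(23/3) + (1/5)·(27/5) = 339/50.

339/50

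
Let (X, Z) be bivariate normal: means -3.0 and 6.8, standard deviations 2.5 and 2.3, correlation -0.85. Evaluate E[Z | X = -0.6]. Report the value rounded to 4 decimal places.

The regression of Z on X has slope ρ·σ_Z/σ_X and passes through (μ_X, μ_Z).
E[Z | X=-0.6] = 6.8 + (-0.85)·(2.3/2.5)·(-0.6 − (-3.0)) = 6.8 + (-0.782)·(2.4) = 4.9232.

4.9232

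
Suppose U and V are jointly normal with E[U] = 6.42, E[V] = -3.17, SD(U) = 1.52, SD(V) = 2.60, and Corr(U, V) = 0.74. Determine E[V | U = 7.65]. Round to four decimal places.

The regression of V on U has slope ρ·σ_V/σ_U and passes through (μ_U, μ_V).
E[V | U=7.65] = -3.17 + (0.74)·(2.60/1.52)·(7.65 − (6.42)) = -3.17 + (1.2658)·(1.23) = -1.6131.

-1.6131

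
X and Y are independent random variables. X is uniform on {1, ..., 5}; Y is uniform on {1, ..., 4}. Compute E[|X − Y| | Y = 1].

Outcomes with Y = 1: (1,1), (2,1), (3,1), (4,1), (5,1), each with probability 1/20.
E[|X − Y| | Y = 1] = (0 + 1 + 2 + 3 + 4) / 5 = 2.

2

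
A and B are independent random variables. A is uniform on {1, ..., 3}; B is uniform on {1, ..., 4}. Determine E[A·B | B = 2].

P(B = 2) = 1/4.
Summing AB·P(x,y) over outcomes with B = 2 gives 1.
E[A·B | B = 2] = (1) / (1/4) = 4.

4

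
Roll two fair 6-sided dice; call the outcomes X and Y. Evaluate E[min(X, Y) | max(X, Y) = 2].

4/3

Outcomes with max(X, Y) = 2: (1,2), (2,1), (2,2), each with probability 1/36.
E[min(X, Y) | max(X, Y) = 2] = (1 + 1 + 2) / 3 = 4/3.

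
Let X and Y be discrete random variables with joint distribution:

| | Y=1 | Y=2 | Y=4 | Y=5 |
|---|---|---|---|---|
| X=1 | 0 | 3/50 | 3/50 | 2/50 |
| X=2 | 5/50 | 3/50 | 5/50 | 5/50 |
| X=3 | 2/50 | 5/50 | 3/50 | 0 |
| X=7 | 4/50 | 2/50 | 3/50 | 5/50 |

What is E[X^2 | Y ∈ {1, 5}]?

501/23

P(Y ∈ {1, 5}) = 23/50.
Σ X^2·P over the event = 1·(2/50) + 4·(5/50) + 4·(5/50) + 9·(2/50) + 49·(4/50) + 49·(5/50) = 501/50.
E[X^2 | Y ∈ {1, 5}] = (501/50) / (23/50) = 501/23.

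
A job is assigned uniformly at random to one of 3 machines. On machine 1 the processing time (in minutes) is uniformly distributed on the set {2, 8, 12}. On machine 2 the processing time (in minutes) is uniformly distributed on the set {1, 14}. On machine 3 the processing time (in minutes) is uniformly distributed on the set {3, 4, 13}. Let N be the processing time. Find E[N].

E[N | machine 1] = (2+8+12)/3 = 22/3.
E[N | machine 2] = (1+14)/2 = 15/2.
E[N | machine 3] = (3+4+13)/3 = 20/3.
E[N] = (1/3)·(22/3) + (1/3)·(15/2) + (1/3)·(20/3) = 43/6.

43/6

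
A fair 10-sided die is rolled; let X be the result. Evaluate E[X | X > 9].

10

Given X > 9, X is equally likely to be any of {10}.
E[X | X > 9] = (10) / 1 = 10.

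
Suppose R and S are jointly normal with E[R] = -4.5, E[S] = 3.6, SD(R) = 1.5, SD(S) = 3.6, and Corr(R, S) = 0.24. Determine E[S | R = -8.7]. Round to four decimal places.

For a bivariate normal, E[S | R=x] = μ_S + ρ·(σ_S/σ_R)·(x − μ_R).
E[S | R=-8.7] = 3.6 + (0.24)·(3.6/1.5)·(-8.7 − (-4.5)) = 3.6 + (0.576)·(-4.2) = 1.1808.

1.1808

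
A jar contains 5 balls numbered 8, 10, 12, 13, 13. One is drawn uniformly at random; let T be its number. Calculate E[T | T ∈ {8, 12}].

10

P(T ∈ {8, 12}) = 2/5.
Σ over the event: 8·1/5 + 12·1/5 = 4.
E[T | T ∈ {8, 12}] = (4) / (2/5) = 10.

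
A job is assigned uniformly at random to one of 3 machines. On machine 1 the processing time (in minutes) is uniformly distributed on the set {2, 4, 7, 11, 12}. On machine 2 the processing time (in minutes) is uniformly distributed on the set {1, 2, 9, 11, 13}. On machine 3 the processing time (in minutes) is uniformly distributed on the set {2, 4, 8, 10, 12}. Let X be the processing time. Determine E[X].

36/5

E[X | machine 1] = (2+4+7+11+12)/5 = 36/5.
E[X | machine 2] = (1+2+9+11+13)/5 = 36/5.
E[X | machine 3] = (2+4+8+10+12)/5 = 36/5.
By the law of total expectation,
E[X] = (1/3)·(36/5) + (1/3)·(36/5) + (1/3)·(36/5) = 36/5.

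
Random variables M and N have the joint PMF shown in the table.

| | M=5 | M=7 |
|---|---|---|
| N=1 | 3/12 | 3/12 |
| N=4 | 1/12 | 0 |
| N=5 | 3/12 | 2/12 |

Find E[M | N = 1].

6

P(N = 1) = 1/2.
Summing M·P(M=x,N=y) over the conditioning event gives 3.
E[M | N = 1] = (3) / (1/2) = 6.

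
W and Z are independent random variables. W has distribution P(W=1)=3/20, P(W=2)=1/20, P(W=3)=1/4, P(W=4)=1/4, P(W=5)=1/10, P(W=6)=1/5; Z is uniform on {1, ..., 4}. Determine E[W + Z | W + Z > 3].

478/73

P(W + Z > 3) = 73/80.
Summing (W+Z)·P(x,y) over outcomes with W + Z > 3 gives 239/40.
E[W + Z | W + Z > 3] = (239/40) / (73/80) = 478/73.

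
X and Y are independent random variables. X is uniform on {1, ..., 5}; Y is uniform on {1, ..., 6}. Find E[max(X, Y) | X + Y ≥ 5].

14/3

P(X + Y ≥ 5) = 4/5.
Summing max(X,Y)·P(x,y) over outcomes with X + Y ≥ 5 gives 56/15.
E[max(X, Y) | X + Y ≥ 5] = (56/15) / (4/5) = 14/3.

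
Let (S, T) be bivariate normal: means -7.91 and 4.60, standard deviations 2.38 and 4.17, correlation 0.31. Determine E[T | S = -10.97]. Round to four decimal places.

The regression of T on S has slope ρ·σ_T/σ_S and passes through (μ_S, μ_T).
E[T | S=-10.97] = 4.60 + (0.31)·(4.17/2.38)·(-10.97 − (-7.91)) = 4.60 + (0.54315)·(-3.06) = 2.9380.

2.9380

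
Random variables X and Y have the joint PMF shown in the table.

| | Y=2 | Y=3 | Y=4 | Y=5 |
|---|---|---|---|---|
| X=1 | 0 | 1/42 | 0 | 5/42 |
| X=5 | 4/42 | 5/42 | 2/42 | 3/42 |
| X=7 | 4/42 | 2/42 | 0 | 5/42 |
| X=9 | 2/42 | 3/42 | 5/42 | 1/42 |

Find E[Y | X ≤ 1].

14/3

P(X ≤ 1) = 1/7.
Σ Y·P over the event = 3·(1/42) + 5·(5/42) = 2/3.
E[Y | X ≤ 1] = (2/3) / (1/7) = 14/3.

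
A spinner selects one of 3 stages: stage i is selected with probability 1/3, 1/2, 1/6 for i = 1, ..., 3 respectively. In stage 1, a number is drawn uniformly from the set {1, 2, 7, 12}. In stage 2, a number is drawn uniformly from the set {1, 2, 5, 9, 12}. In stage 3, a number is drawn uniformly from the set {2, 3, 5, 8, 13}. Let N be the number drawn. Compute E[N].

173/30

E[N | stage 1] = (1+2+7+12)/4 = 11/2.
E[N | stage 2] = (1+2+5+9+12)/5 = 29/5.
E[N | stage 3] = (2+3+5+8+13)/5 = 31/5.
By the law of total expectation,
E[N] = (1/3)·(11/2) + (1/2)·(29/5) + (1/6)·(31/5) = 173/30.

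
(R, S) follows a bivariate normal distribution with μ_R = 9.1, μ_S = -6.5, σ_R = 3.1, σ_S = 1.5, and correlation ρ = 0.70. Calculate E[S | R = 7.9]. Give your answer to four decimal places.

-6.9065

E[S | R=x] = μ_S + ρ(σ_S/σ_R)(x − μ_R) for jointly normal variables.
E[S | R=7.9] = -6.5 + (0.70)·(1.5/3.1)·(7.9 − (9.1)) = -6.5 + (0.33871)·(-1.2) = -6.9065.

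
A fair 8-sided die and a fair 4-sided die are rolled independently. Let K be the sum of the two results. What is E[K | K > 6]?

P(K > 6) = 9/16.
Σ over the event: 7·1/8 + 8·1/8 + 9·1/8 + 10·3/32 + 11·1/16 + 12·1/32 = 5.
E[K | K > 6] = (5) / (9/16) = 80/9.

80/9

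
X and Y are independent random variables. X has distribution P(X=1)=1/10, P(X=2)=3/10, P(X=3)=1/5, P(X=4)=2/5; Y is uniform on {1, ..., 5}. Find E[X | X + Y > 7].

P(X + Y > 7) = 1/5.
Summing X·P(x,y) over outcomes with X + Y > 7 gives 19/25.
E[X | X + Y > 7] = (19/25) / (1/5) = 19/5.

19/5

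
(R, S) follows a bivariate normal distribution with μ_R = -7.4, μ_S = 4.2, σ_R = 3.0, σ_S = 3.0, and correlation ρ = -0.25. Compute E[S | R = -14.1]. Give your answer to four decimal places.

5.8750

The regression of S on R has slope ρ·σ_S/σ_R and passes through (μ_R, μ_S).
E[S | R=-14.1] = 4.2 + (-0.25)·(3.0/3.0)·(-14.1 − (-7.4)) = 4.2 + (-0.25)·(-6.7) = 5.8750.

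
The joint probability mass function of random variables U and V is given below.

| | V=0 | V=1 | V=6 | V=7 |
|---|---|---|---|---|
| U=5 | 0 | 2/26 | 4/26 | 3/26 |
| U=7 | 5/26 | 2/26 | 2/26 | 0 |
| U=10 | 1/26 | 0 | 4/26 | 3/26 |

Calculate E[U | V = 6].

P(V = 6) = 5/13.
Summing U·P(U=x,V=y) over the conditioning event gives 37/13.
E[U | V = 6] = (37/13) / (5/13) = 37/5.

37/5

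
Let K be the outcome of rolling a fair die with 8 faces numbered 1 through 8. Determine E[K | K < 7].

Given K < 7, K is equally likely to be any of {1, 2, 3, 4, 5, 6}.
E[K | K < 7] = (1 + 2 + 3 + 4 + 5 + 6) / 6 = 7/2.

7/2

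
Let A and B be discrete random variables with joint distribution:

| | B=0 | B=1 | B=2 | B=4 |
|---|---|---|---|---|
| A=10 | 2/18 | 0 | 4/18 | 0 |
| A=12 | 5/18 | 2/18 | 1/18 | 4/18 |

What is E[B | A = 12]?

P(A = 12) = 2/3.
Σ B·P over the event = 0·(5/18) + 1·(2/18) + 2·(1/18) + 4·(4/18) = 10/9.
E[B | A = 12] = (10/9) / (2/3) = 5/3.

5/3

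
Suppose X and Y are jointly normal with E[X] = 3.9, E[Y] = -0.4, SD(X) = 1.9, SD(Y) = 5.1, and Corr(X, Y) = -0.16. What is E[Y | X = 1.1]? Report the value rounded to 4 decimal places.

E[Y | X=x] = μ_Y + ρ(σ_Y/σ_X)(x − μ_X) for jointly normal variables.
E[Y | X=1.1] = -0.4 + (-0.16)·(5.1/1.9)·(1.1 − (3.9)) = -0.4 + (-0.42947)·(-2.8) = 0.8025.

0.8025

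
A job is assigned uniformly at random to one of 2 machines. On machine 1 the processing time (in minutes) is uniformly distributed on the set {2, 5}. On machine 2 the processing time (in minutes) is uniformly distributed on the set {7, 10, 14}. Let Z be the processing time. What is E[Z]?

83/12

E[Z | machine 1] = (2+5)/2 = 7/2.
E[Z | machine 2] = (7+10+14)/3 = 31/3.
E[Z] = (1/2)·(7/2) + (1/2)·(31/3) = 83/12.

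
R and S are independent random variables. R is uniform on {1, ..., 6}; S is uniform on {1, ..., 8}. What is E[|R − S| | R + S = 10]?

P(R + S = 10) = 5/48.
Summing |R−S|·P(x,y) over outcomes with R + S = 10 gives 7/24.
E[|R − S| | R + S = 10] = (7/24) / (5/48) = 14/5.

14/5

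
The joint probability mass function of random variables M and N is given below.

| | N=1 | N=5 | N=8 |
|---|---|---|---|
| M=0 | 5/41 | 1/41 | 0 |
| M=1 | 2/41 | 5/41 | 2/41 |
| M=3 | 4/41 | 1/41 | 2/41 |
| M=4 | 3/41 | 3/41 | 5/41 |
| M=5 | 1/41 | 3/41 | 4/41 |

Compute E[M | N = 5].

35/13

P(N = 5) = 13/41.
Σ M·P over the event = 0·(1/41) + 1·(5/41) + 3·(1/41) + 4·(3/41) + 5·(3/41) = 35/41.
E[M | N = 5] = (35/41) / (13/41) = 35/13.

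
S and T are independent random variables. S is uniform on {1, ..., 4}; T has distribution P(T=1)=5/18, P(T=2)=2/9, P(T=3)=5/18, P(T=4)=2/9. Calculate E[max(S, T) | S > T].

P(S > T) = 7/18.
Summing max(S,T)·P(x,y) over outcomes with S > T gives 31/24.
E[max(S, T) | S > T] = (31/24) / (7/18) = 93/28.

93/28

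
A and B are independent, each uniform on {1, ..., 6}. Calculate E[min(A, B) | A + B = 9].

P(A + B = 9) = 1/9.
Summing min(A,B)·P(x,y) over outcomes with A + B = 9 gives 7/18.
E[min(A, B) | A + B = 9] = (7/18) / (1/9) = 7/2.

7/2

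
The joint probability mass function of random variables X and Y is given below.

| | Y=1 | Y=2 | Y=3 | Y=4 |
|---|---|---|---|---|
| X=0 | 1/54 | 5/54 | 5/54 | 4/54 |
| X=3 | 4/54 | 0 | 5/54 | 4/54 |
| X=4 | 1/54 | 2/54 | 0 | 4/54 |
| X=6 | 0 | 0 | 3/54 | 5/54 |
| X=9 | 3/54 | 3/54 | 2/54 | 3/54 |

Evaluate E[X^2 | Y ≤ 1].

P(Y ≤ 1) = 1/6.
Σ X^2·P over the event = 0·(1/54) + 9·(4/54) + 16·(1/54) + 81·(3/54) = 295/54.
E[X^2 | Y ≤ 1] = (295/54) / (1/6) = 295/9.

295/9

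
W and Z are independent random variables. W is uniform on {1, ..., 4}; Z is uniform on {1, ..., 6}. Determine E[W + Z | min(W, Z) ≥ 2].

7

P(min(W, Z) ≥ 2) = 5/8.
Summing (W+Z)·P(x,y) over outcomes with min(W, Z) ≥ 2 gives 35/8.
E[W + Z | min(W, Z) ≥ 2] = (35/8) / (5/8) = 7.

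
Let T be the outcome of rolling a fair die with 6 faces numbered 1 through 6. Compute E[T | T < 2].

1

Given T < 2, T is equally likely to be any of {1}.
E[T | T < 2] = (1) / 1 = 1.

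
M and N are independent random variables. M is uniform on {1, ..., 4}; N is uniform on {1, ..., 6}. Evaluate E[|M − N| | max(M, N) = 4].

P(max(M, N) = 4) = 7/24.
Summing |M−N|·P(x,y) over outcomes with max(M, N) = 4 gives 1/2.
E[|M − N| | max(M, N) = 4] = (1/2) / (7/24) = 12/7.

12/7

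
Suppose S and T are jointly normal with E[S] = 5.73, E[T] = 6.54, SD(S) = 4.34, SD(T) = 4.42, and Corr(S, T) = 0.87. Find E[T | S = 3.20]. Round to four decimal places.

4.2983

E[T | S=x] = μ_T + ρ(σ_T/σ_S)(x − μ_S) for jointly normal variables.
E[T | S=3.20] = 6.54 + (0.87)·(4.42/4.34)·(3.20 − (5.73)) = 6.54 + (0.88604)·(-2.53) = 4.2983.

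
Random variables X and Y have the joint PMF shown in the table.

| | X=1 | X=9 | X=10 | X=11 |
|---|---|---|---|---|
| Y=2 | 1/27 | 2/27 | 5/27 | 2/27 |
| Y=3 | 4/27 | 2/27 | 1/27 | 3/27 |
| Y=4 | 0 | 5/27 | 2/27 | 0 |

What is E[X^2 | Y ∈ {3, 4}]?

1234/17

P(Y ∈ {3, 4}) = 17/27.
Summing X^2·P(X=x,Y=y) over the conditioning event gives 1234/27.
E[X^2 | Y ∈ {3, 4}] = (1234/27) / (17/27) = 1234/17.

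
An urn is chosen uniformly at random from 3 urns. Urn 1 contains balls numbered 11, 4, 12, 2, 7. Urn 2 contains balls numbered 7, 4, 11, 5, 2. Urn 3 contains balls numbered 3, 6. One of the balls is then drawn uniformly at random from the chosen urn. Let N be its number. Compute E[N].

35/6

E[N | urn 1] = (11+4+12+2+7)/5 = 36/5.
E[N | urn 2] = (7+4+11+5+2)/5 = 29/5.
E[N | urn 3] = (3+6)/2 = 9/2.
By the law of total expectation,
E[N] = (1/3)·(36/5) + (1/3)·(29/5) + (1/3)·(9/2) = 35/6.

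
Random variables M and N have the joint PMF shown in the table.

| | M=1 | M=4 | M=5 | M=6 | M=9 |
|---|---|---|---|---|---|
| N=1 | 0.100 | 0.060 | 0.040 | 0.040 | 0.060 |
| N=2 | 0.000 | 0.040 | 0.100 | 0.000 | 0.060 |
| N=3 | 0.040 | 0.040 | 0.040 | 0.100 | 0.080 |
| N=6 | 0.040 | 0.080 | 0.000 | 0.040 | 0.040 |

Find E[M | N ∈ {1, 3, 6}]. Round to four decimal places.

5.0000

P(N ∈ {1, 3, 6}) = 0.800.
Summing M·P(M=x,N=y) over the conditioning event gives 4.000.
E[M | N ∈ {1, 3, 6}] = (4.000) / (0.800) = 5.0000.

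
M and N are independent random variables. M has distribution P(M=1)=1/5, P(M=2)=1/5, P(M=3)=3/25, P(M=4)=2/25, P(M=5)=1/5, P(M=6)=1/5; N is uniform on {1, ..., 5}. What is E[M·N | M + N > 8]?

625/27

P(M + N > 8) = 27/125.
Summing MN·P(x,y) over outcomes with M + N > 8 gives 5.
E[M·N | M + N > 8] = (5) / (27/125) = 625/27.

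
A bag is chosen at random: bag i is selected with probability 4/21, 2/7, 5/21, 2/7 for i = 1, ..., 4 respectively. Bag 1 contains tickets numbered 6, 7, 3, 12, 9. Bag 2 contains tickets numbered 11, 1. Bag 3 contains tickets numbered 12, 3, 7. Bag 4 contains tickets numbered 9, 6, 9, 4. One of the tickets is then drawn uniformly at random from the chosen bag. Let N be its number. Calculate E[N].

E[N | bag 1] = (6+7+3+12+9)/5 = 37/5.
E[N | bag 2] = (11+1)/2 = 6.
E[N | bag 3] = (12+3+7)/3 = 22/3.
E[N | bag 4] = (9+6+9+4)/4 = 7.
By the law of total expectation,
E[N] = (4/21)·(37/5) + (2/7)·(6) + (5/21)·(22/3) + (2/7)·(7) = 2164/315.

2164/315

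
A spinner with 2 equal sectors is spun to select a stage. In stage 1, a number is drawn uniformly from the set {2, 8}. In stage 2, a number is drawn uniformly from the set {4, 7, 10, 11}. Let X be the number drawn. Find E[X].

13/2

E[X | stage 1] = (2+8)/2 = 5.
E[X | stage 2] = (4+7+10+11)/4 = 8.
By the law of total expectation,
E[X] = (1/2)·(5) + (1/2)·(8) = 13/2.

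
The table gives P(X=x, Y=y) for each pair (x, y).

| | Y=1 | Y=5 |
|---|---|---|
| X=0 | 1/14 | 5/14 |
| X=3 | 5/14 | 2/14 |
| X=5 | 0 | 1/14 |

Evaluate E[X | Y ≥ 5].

P(Y ≥ 5) = 4/7.
Σ X·P over the event = 0·(5/14) + 3·(2/14) + 5·(1/14) = 11/14.
E[X | Y ≥ 5] = (11/14) / (4/7) = 11/8.

11/8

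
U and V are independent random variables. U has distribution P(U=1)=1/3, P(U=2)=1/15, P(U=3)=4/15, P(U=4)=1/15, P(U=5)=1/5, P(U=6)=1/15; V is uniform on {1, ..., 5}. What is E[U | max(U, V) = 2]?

P(max(U, V) = 2) = 7/75.
Summing U·P(x,y) over outcomes with max(U, V) = 2 gives 3/25.
E[U | max(U, V) = 2] = (3/25) / (7/75) = 9/7.

9/7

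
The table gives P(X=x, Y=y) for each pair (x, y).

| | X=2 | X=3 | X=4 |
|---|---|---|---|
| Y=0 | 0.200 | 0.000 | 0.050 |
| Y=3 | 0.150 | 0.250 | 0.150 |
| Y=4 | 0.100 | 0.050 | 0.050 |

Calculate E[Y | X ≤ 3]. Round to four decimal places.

P(X ≤ 3) = 0.750.
Σ Y·P over the event = 0·(0.200) + 3·(0.150) + 4·(0.100) + 3·(0.250) + 4·(0.050) = 1.800.
E[Y | X ≤ 3] = (1.800) / (0.750) = 2.4000.

2.4000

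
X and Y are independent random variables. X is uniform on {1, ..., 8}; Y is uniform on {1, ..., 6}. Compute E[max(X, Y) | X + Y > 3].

P(X + Y > 3) = 15/16.
Summing max(X,Y)·P(x,y) over outcomes with X + Y > 3 gives 41/8.
E[max(X, Y) | X + Y > 3] = (41/8) / (15/16) = 82/15.

82/15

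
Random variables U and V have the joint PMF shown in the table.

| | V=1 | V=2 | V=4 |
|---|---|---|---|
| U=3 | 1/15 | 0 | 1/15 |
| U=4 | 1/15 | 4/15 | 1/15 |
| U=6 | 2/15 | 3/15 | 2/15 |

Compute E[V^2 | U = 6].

46/7

P(U = 6) = 7/15.
Σ V^2·P over the event = 1·(2/15) + 4·(3/15) + 16·(2/15) = 46/15.
E[V^2 | U = 6] = (46/15) / (7/15) = 46/7.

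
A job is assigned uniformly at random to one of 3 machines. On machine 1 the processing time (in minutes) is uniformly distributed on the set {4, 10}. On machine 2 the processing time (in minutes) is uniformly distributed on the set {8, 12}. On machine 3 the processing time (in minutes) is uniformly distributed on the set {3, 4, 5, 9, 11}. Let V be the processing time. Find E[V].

E[V | machine 1] = (4+10)/2 = 7.
E[V | machine 2] = (8+12)/2 = 10.
E[V | machine 3] = (3+4+5+9+11)/5 = 32/5.
By the law of total expectation,
E[V] = (1/3)·(7) + (1/3)·(10) + (1/3)·(32/5) = 39/5.

39/5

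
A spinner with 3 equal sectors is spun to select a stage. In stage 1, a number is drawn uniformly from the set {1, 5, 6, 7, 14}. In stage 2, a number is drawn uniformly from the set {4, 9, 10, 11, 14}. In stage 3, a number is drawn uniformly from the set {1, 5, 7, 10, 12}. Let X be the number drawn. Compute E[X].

116/15

E[X | stage 1] = (1+5+6+7+14)/5 = 33/5.
E[X | stage 2] = (4+9+10+11+14)/5 = 48/5.
E[X | stage 3] = (1+5+7+10+12)/5 = 7.
By the law of total expectation,
E[X] = (1/3)·(33/5) + (1/3)·(48/5) + (1/3)·(7) = 116/15.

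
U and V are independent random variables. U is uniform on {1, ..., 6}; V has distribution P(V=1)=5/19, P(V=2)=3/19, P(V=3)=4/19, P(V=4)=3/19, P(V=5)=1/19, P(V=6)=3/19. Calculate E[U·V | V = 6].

P(V = 6) = 3/19.
Summing UV·P(x,y) over outcomes with V = 6 gives 63/19.
E[U·V | V = 6] = (63/19) / (3/19) = 21.

21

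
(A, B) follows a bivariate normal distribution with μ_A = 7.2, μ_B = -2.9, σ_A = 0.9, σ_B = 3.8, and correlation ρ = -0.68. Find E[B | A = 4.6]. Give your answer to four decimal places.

4.5649

E[B | A=x] = μ_B + ρ(σ_B/σ_A)(x − μ_A) for jointly normal variables.
E[B | A=4.6] = -2.9 + (-0.68)·(3.8/0.9)·(4.6 − (7.2)) = -2.9 + (-2.8711)·(-2.6) = 4.5649.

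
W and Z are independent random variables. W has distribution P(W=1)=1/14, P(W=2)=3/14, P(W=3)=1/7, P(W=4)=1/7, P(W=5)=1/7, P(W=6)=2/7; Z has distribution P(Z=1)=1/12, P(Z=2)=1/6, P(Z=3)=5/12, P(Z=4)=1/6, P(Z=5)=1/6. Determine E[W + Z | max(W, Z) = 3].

P(max(W, Z) = 3) = 3/14.
Summing (W+Z)·P(x,y) over outcomes with max(W, Z) = 3 gives 61/56.
E[W + Z | max(W, Z) = 3] = (61/56) / (3/14) = 61/12.

61/12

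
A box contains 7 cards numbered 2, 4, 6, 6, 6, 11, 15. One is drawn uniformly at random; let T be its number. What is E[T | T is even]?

P(T is even) = 5/7.
Σ over the event: 2·1/7 + 4·1/7 + 6·3/7 = 24/7.
E[T | T is even] = (24/7) / (5/7) = 24/5.

24/5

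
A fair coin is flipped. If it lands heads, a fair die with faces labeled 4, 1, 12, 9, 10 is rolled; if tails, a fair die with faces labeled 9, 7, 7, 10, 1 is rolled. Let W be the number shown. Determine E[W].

E[W | heads] = (4+1+12+9+10)/5 = 36/5.
E[W | tails] = (9+7+7+10+1)/5 = 34/5.
E[W] = (1/2)·(36/5) + (1/2)·(34/5) = 7.

7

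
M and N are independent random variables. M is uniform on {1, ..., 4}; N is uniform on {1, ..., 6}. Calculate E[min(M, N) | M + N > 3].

P(M + N > 3) = 7/8.
Summing min(M,N)·P(x,y) over outcomes with M + N > 3 gives 47/24.
E[min(M, N) | M + N > 3] = (47/24) / (7/8) = 47/21.

47/21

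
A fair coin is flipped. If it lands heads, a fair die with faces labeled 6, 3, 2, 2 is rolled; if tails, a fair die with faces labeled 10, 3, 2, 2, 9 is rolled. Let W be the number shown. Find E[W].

E[W | heads] = (6+3+2+2)/4 = 13/4.
E[W | tails] = (10+3+2+2+9)/5 = 26/5.
E[W] = (1/2)·(13/4) + (1/2)·(26/5) = 169/40.

169/40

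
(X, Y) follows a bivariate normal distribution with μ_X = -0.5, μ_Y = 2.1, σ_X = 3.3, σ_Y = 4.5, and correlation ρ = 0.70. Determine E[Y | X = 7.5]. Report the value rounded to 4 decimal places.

E[Y | X=x] = μ_Y + ρ(σ_Y/σ_X)(x − μ_X) for jointly normal variables.
E[Y | X=7.5] = 2.1 + (0.70)·(4.5/3.3)·(7.5 − (-0.5)) = 2.1 + (0.95455)·(8) = 9.7364.

9.7364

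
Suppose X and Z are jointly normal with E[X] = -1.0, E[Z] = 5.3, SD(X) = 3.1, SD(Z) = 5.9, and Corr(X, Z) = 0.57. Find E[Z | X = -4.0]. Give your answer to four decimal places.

E[Z | X=x] = μ_Z + ρ(σ_Z/σ_X)(x − μ_X) for jointly normal variables.
E[Z | X=-4.0] = 5.3 + (0.57)·(5.9/3.1)·(-4.0 − (-1.0)) = 5.3 + (1.08484)·(-3) = 2.0455.

2.0455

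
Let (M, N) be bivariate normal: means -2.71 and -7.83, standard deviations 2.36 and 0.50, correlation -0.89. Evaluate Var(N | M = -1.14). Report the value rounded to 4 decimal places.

0.0520

The conditional variance in a bivariate normal is σ_N²(1 − ρ²), independent of x.
Var(N | M=-1.14) = (0.50)²·(1 − (-0.89)²) = 0.25·0.2079 = 0.0520.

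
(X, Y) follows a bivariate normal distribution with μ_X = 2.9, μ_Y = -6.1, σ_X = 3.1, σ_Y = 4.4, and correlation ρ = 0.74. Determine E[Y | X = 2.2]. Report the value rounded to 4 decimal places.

E[Y | X=x] = μ_Y + ρ(σ_Y/σ_X)(x − μ_X) for jointly normal variables.
E[Y | X=2.2] = -6.1 + (0.74)·(4.4/3.1)·(2.2 − (2.9)) = -6.1 + (1.0503)·(-0.7) = -6.8352.

-6.8352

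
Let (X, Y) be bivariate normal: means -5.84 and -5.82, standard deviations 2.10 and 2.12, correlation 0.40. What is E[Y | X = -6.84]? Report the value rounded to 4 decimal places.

-6.2238

E[Y | X=x] = μ_Y + ρ(σ_Y/σ_X)(x − μ_X) for jointly normal variables.
E[Y | X=-6.84] = -5.82 + (0.40)·(2.12/2.10)·(-6.84 − (-5.84)) = -5.82 + (0.40381)·(-1) = -6.2238.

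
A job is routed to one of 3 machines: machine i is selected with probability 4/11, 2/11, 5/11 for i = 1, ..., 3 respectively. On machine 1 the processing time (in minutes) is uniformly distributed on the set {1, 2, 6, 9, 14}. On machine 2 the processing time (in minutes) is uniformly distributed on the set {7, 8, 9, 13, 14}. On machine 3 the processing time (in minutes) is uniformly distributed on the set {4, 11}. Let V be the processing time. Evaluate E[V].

E[V | machine 1] = (1+2+6+9+14)/5 = 32/5.
E[V | machine 2] = (7+8+9+13+14)/5 = 51/5.
E[V | machine 3] = (4+11)/2 = 15/2.
By the law of total expectation,
E[V] = (4/11)·(32/5) + (2/11)·(51/5) + (5/11)·(15/2) = 167/22.

167/22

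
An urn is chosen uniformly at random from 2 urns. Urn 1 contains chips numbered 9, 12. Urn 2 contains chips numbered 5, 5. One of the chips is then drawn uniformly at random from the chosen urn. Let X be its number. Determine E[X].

E[X | urn 1] = (9+12)/2 = 21/2.
E[X | urn 2] = (5+5)/2 = 5.
E[X] = (1/2)·(21/2) + (1/2)·(5) = 31/4.

31/4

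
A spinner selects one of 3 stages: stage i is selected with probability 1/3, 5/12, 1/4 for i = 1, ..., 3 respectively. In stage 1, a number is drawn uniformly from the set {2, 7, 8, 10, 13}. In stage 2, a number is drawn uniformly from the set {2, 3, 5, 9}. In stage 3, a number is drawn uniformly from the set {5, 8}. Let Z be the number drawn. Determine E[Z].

301/48

E[Z | stage 1] = (2+7+8+10+13)/5 = 8.
E[Z | stage 2] = (2+3+5+9)/4 = 19/4.
E[Z | stage 3] = (5+8)/2 = 13/2.
By the law of total expectation,
E[Z] = (1/3)·(8) + (5/12)·(19/4) + (1/4)·(13/2) = 301/48.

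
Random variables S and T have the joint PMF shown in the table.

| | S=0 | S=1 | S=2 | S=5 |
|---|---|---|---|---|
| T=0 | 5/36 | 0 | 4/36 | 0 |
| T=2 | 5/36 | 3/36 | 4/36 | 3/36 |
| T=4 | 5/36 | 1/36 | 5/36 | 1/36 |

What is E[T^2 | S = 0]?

P(S = 0) = 5/12.
Σ T^2·P over the event = 0·(5/36) + 4·(5/36) + 16·(5/36) = 25/9.
E[T^2 | S = 0] = (25/9) / (5/12) = 20/3.

20/3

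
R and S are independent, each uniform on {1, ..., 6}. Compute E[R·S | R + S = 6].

Outcomes with R + S = 6: (1,5), (2,4), (3,3), (4,2), (5,1), each with probability 1/36.
E[R·S | R + S = 6] = (5 + 8 + 9 + 8 + 5) / 5 = 7.

7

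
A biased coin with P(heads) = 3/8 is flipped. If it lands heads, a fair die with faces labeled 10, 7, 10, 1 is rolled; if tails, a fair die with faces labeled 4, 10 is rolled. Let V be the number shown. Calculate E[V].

E[V | heads] = (10+7+10+1)/4 = 7.
E[V | tails] = (4+10)/2 = 7.
By the law of total expectation,
E[V] = (3/8)·(7) + (5/8)·(7) = 7.

7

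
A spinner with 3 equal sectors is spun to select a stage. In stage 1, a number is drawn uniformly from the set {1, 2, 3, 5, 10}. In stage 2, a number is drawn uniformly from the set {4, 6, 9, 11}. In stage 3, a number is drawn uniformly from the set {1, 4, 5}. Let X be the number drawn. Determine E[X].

451/90

E[X | stage 1] = (1+2+3+5+10)/5 = 21/5.
E[X | stage 2] = (4+6+9+11)/4 = 15/2.
E[X | stage 3] = (1+4+5)/3 = 10/3.
E[X] = (1/3)·(21/5) + (1/3)·(15/2) + (1/3)·(10/3) = 451/90.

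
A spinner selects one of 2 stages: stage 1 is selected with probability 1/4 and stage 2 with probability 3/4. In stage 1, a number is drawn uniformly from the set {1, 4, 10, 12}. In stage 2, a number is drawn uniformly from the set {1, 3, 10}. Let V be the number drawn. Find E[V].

83/16

E[V | stage 1] = (1+4+10+12)/4 = 27/4.
E[V | stage 2] = (1+3+10)/3 = 14/3.
By the law of total expectation,
E[V] = (1/4)·(27/4) + (3/4)·(14/3) = 83/16.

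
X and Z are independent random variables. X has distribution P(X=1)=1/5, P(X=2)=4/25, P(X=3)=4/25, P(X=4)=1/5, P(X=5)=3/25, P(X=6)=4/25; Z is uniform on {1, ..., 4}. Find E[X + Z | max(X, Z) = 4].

P(max(X, Z) = 4) = 33/100.
Summing (X+Z)·P(x,y) over outcomes with max(X, Z) = 4 gives 207/100.
E[X + Z | max(X, Z) = 4] = (207/100) / (33/100) = 69/11.

69/11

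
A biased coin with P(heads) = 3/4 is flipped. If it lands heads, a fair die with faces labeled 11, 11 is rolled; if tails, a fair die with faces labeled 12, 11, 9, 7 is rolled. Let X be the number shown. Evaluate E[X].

171/16

E[X | heads] = (11+11)/2 = 11.
E[X | tails] = (12+11+9+7)/4 = 39/4.
E[X] = (3/4)·(11) + (1/4)·(39/4) = 171/16.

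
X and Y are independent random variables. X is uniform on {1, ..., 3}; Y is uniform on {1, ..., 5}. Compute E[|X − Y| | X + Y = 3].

1

P(X + Y = 3) = 2/15.
Summing |X−Y|·P(x,y) over outcomes with X + Y = 3 gives 2/15.
E[|X − Y| | X + Y = 3] = (2/15) / (2/15) = 1.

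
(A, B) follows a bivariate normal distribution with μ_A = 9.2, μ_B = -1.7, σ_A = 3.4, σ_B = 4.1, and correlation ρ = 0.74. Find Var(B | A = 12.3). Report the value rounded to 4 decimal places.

Var(B | A=x) = (1 − ρ²)·σ_B².
Var(B | A=12.3) = (4.1)²·(1 − (0.74)²) = 16.81·0.4524 = 7.6048.

7.6048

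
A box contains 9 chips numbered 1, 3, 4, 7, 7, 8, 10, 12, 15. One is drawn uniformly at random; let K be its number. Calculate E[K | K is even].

P(K is even) = 4/9.
Σ over the event: 4·1/9 + 8·1/9 + 10·1/9 + 12·1/9 = 34/9.
E[K | K is even] = (34/9) / (4/9) = 17/2.

17/2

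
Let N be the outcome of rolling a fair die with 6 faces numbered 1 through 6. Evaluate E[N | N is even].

Given N is even, N is equally likely to be any of {2, 4, 6}.
E[N | N is even] = (2 + 4 + 6) / 3 = 4.

4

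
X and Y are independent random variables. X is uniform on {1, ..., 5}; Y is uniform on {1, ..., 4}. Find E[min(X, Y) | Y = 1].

1

Outcomes with Y = 1: (1,1), (2,1), (3,1), (4,1), (5,1), each with probability 1/20.
E[min(X, Y) | Y = 1] = (1 + 1 + 1 + 1 + 1) / 5 = 1.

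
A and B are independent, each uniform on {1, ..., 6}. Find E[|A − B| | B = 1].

5/2

P(B = 1) = 1/6.
Summing |A−B|·P(x,y) over outcomes with B = 1 gives 5/12.
E[|A − B| | B = 1] = (5/12) / (1/6) = 5/2.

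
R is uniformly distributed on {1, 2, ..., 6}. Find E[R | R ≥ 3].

Given R ≥ 3, R is equally likely to be any of {3, 4, 5, 6}.
E[R | R ≥ 3] = (3 + 4 + 5 + 6) / 4 = 9/2.

9/2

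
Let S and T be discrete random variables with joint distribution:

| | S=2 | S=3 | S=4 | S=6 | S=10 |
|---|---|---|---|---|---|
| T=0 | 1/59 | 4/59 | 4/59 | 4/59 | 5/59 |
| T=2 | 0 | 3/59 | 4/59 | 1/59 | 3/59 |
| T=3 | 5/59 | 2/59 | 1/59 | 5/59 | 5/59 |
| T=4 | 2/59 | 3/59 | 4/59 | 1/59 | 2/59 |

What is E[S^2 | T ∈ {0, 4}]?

361/10

P(T ∈ {0, 4}) = 30/59.
Summing S^2·P(S=x,T=y) over the conditioning event gives 1083/59.
E[S^2 | T ∈ {0, 4}] = (1083/59) / (30/59) = 361/10.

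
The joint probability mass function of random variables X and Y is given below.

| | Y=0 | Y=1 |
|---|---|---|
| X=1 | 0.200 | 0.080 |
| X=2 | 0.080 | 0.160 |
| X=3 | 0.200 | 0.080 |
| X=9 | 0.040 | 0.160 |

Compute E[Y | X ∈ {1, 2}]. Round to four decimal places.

0.4615

P(X ∈ {1, 2}) = 0.520.
Σ Y·P over the event = 0·(0.200) + 1·(0.080) + 0·(0.080) + 1·(0.160) = 0.240.
E[Y | X ∈ {1, 2}] = (0.240) / (0.520) = 0.4615.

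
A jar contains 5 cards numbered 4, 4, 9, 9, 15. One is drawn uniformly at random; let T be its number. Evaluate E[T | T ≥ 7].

P(T ≥ 7) = 3/5.
Σ over the event: 9·2/5 + 15·1/5 = 33/5.
E[T | T ≥ 7] = (33/5) / (3/5) = 11.

11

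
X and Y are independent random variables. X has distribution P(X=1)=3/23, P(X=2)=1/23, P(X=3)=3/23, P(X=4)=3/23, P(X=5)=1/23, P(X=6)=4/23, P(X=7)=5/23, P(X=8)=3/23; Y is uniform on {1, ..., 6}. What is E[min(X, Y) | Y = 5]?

P(Y = 5) = 1/6.
Summing min(X,Y)·P(x,y) over outcomes with Y = 5 gives 91/138.
E[min(X, Y) | Y = 5] = (91/138) / (1/6) = 91/23.

91/23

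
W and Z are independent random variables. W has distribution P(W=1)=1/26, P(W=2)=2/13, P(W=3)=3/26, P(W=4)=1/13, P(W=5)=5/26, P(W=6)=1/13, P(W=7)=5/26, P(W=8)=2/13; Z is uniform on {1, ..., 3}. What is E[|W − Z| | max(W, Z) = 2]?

5/9

P(max(W, Z) = 2) = 3/26.
Summing |W−Z|·P(x,y) over outcomes with max(W, Z) = 2 gives 5/78.
E[|W − Z| | max(W, Z) = 2] = (5/78) / (3/26) = 5/9.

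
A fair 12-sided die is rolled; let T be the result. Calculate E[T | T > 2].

15/2

Given T > 2, T is equally likely to be any of {3, 4, 5, 6, 7, 8, 9, 10, 11, 12}.
E[T | T > 2] = (3 + 4 + 5 + 6 + 7 + 8 + 9 + 10 + 11 + 12) / 10 = 15/2.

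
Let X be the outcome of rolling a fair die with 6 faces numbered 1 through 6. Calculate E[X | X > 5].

6

Given X > 5, X is equally likely to be any of {6}.
E[X | X > 5] = (6) / 1 = 6.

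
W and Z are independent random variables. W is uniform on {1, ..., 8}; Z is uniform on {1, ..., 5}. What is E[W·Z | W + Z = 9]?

16

Outcomes with W + Z = 9: (4,5), (5,4), (6,3), (7,2), (8,1), each with probability 1/40.
E[W·Z | W + Z = 9] = (20 + 20 + 18 + 14 + 8) / 5 = 16.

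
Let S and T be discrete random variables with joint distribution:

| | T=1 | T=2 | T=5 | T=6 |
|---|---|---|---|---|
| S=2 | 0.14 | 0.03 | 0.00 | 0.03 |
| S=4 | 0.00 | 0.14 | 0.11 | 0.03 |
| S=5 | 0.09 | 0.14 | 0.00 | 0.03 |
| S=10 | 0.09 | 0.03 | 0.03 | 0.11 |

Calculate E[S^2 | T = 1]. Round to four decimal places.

P(T = 1) = 0.32.
Summing S^2·P(S=x,T=y) over the conditioning event gives 11.81.
E[S^2 | T = 1] = (11.81) / (0.32) = 36.9063.

36.9063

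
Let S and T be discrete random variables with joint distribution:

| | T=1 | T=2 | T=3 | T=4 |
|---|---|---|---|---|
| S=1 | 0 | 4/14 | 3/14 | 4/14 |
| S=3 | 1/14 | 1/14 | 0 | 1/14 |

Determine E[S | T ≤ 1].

P(T ≤ 1) = 1/14.
Summing S·P(S=x,T=y) over the conditioning event gives 3/14.
E[S | T ≤ 1] = (3/14) / (1/14) = 3.

3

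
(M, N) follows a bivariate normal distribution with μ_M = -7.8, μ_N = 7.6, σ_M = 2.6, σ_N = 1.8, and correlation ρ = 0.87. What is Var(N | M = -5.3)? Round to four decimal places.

0.7876

For a bivariate normal, Var(N | M=x) = σ_N²(1 − ρ²).
Var(N | M=-5.3) = (1.8)²·(1 − (0.87)²) = 3.24·0.2431 = 0.7876.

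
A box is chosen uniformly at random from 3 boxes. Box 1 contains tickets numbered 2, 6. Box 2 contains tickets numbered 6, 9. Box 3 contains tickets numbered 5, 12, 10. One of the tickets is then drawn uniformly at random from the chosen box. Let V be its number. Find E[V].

E[V | box 1] = (2+6)/2 = 4.
E[V | box 2] = (6+9)/2 = 15/2.
E[V | box 3] = (5+12+10)/3 = 9.
E[V] = (1/3)·(4) + (1/3)·(15/2) + (1/3)·(9) = 41/6.

41/6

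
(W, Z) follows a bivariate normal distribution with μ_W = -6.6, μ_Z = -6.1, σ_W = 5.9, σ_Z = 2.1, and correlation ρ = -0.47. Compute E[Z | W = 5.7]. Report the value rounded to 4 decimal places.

The regression of Z on W has slope ρ·σ_Z/σ_W and passes through (μ_W, μ_Z).
E[Z | W=5.7] = -6.1 + (-0.47)·(2.1/5.9)·(5.7 − (-6.6)) = -6.1 + (-0.167288)·(12.3) = -8.1576.

-8.1576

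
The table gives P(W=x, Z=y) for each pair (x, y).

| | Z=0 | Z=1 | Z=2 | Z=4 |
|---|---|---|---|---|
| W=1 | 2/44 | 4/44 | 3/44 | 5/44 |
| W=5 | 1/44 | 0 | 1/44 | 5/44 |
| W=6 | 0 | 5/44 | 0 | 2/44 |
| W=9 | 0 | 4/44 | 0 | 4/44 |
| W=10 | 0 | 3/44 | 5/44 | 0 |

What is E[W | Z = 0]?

7/3

P(Z = 0) = 3/44.
Summing W·P(W=x,Z=y) over the conditioning event gives 7/44.
E[W | Z = 0] = (7/44) / (3/44) = 7/3.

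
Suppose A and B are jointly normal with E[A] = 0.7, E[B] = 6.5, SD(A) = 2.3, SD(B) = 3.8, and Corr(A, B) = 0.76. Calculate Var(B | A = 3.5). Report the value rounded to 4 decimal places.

6.0995

Var(B | A=x) = (1 − ρ²)·σ_B².
Var(B | A=3.5) = (3.8)²·(1 − (0.76)²) = 14.44·0.4224 = 6.0995.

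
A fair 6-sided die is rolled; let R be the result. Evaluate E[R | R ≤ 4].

5/2

Given R ≤ 4, R is equally likely to be any of {1, 2, 3, 4}.
E[R | R ≤ 4] = (1 + 2 + 3 + 4) / 4 = 5/2.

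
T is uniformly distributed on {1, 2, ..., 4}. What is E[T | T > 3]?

4

Given T > 3, T is equally likely to be any of {4}.
E[T | T > 3] = (4) / 1 = 4.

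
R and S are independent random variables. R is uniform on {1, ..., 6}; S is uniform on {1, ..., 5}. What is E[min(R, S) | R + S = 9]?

Outcomes with R + S = 9: (4,5), (5,4), (6,3), each with probability 1/30.
E[min(R, S) | R + S = 9] = (4 + 4 + 3) / 3 = 11/3.

11/3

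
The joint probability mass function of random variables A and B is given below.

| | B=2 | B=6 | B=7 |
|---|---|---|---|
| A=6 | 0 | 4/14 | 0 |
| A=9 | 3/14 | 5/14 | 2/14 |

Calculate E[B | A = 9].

P(A = 9) = 5/7.
Σ B·P over the event = 2·(3/14) + 6·(5/14) + 7·(2/14) = 25/7.
E[B | A = 9] = (25/7) / (5/7) = 5.

5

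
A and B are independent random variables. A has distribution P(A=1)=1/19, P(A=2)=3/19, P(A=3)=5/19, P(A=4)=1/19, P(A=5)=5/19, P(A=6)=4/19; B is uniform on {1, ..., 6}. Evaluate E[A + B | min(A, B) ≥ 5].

P(min(A, B) ≥ 5) = 3/19.
Summing (A+B)·P(x,y) over outcomes with min(A, B) ≥ 5 gives 197/114.
E[A + B | min(A, B) ≥ 5] = (197/114) / (3/19) = 197/18.

197/18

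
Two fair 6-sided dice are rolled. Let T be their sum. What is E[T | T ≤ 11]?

P(T ≤ 11) = 35/36.
E[T | T ≤ 11] = (20/3) / (35/36) = 48/7.

48/7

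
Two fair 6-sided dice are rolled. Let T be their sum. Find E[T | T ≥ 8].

P(T ≥ 8) = 5/12.
Σ over the event: 8·5/36 + 9·1/9 + 10·1/12 + 11·1/18 + 12·1/36 = 35/9.
E[T | T ≥ 8] = (35/9) / (5/12) = 28/3.

28/3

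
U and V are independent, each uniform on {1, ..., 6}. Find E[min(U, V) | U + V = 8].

14/5

P(U + V = 8) = 5/36.
Summing min(U,V)·P(x,y) over outcomes with U + V = 8 gives 7/18.
E[min(U, V) | U + V = 8] = (7/18) / (5/36) = 14/5.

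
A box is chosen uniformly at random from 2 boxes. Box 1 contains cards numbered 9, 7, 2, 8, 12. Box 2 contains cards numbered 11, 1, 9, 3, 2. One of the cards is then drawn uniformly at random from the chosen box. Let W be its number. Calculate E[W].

32/5

E[W | box 1] = (9+7+2+8+12)/5 = 38/5.
E[W | box 2] = (11+1+9+3+2)/5 = 26/5.
By the law of total expectation,
E[W] = (1/2)·(38/5) + (1/2)·(26/5) = 32/5.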